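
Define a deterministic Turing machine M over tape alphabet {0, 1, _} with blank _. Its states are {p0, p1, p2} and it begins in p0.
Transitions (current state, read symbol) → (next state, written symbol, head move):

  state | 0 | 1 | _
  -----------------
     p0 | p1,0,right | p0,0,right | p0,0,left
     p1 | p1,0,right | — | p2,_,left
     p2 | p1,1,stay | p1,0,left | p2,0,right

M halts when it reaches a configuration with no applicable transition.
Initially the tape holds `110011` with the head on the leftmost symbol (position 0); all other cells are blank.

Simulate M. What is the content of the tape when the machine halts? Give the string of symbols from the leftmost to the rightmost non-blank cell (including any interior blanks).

000011

p0 | [1]10011   read 1 → write 0, move right, go to p0
p0 | 0[1]0011   read 1 → write 0, move right, go to p0
p0 | 00[0]011   read 0 → write 0, move right, go to p1
p1 | 000[0]11   read 0 → write 0, move right, go to p1
p1 | 0000[1]1
The non-blank tape span at halt is 000011.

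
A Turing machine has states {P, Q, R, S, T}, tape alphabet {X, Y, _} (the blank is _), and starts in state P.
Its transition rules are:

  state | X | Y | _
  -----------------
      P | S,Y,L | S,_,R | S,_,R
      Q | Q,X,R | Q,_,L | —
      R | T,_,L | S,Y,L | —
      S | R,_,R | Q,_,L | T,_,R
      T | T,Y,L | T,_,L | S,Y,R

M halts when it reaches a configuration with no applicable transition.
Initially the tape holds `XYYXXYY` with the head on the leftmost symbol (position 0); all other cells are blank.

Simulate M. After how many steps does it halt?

18

state=P head=0 tape=__[X]YYXXYY   (P,X)→(S,Y,L)
state=S head=-1 tape=_[_]YYYXXYY   (S,_)→(T,_,R)
state=T head=0 tape=__[Y]YYXXYY   (T,Y)→(T,_,L)
state=T head=-1 tape=_[_]_YYXXYY   (T,_)→(S,Y,R)
state=S head=0 tape=_Y[_]YYXXYY   (S,_)→(T,_,R)
state=T head=1 tape=_Y_[Y]YXXYY   (T,Y)→(T,_,L)
state=T head=0 tape=_Y[_]_YXXYY   (T,_)→(S,Y,R)
state=S head=1 tape=_YY[_]YXXYY   (S,_)→(T,_,R)
state=T head=2 tape=_YY_[Y]XXYY   (T,Y)→(T,_,L)
state=T head=1 tape=_YY[_]_XXYY   (T,_)→(S,Y,R)
state=S head=2 tape=_YYY[_]XXYY   (S,_)→(T,_,R)
state=T head=3 tape=_YYY_[X]XYY   (T,X)→(T,Y,L)
state=T head=2 tape=_YYY[_]YXYY   (T,_)→(S,Y,R)
state=S head=3 tape=_YYYY[Y]XYY   (S,Y)→(Q,_,L)
state=Q head=2 tape=_YYY[Y]_XYY   (Q,Y)→(Q,_,L)
state=Q head=1 tape=_YY[Y]__XYY   (Q,Y)→(Q,_,L)
state=Q head=0 tape=_Y[Y]___XYY   (Q,Y)→(Q,_,L)
state=Q head=-1 tape=_[Y]____XYY   (Q,Y)→(Q,_,L)
state=Q head=-2 tape=[_]_____XYY
M halts after 18 transitions.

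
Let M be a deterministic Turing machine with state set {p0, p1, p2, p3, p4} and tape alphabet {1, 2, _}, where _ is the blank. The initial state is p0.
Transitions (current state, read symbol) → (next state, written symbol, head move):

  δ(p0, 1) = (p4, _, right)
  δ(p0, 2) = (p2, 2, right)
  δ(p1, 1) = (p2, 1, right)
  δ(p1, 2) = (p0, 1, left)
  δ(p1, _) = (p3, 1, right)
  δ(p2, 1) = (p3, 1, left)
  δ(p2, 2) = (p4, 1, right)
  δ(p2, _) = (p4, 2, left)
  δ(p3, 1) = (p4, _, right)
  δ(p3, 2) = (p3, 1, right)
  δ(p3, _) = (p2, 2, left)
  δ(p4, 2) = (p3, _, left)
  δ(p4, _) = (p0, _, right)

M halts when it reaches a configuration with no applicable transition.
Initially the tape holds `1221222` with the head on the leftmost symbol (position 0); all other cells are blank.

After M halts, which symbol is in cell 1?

state=p0 head=0 tape=____[1]221222   (p0,1)→(p4,_,right)
state=p4 head=1 tape=_____[2]21222   (p4,2)→(p3,_,left)
state=p3 head=0 tape=____[_]_21222   (p3,_)→(p2,2,left)
state=p2 head=-1 tape=___[_]2_21222   (p2,_)→(p4,2,left)
state=p4 head=-2 tape=__[_]22_21222   (p4,_)→(p0,_,right)
state=p0 head=-1 tape=___[2]2_21222   (p0,2)→(p2,2,right)
state=p2 head=0 tape=___2[2]_21222   (p2,2)→(p4,1,right)
state=p4 head=1 tape=___21[_]21222   (p4,_)→(p0,_,right)
state=p0 head=2 tape=___21_[2]1222   (p0,2)→(p2,2,right)
state=p2 head=3 tape=___21_2[1]222   (p2,1)→(p3,1,left)
state=p3 head=2 tape=___21_[2]1222   (p3,2)→(p3,1,right)
state=p3 head=3 tape=___21_1[1]222   (p3,1)→(p4,_,right)
state=p4 head=4 tape=___21_1_[2]22   (p4,2)→(p3,_,left)
state=p3 head=3 tape=___21_1[_]_22   (p3,_)→(p2,2,left)
state=p2 head=2 tape=___21_[1]2_22   (p2,1)→(p3,1,left)
state=p3 head=1 tape=___21[_]12_22   (p3,_)→(p2,2,left)
state=p2 head=0 tape=___2[1]212_22   (p2,1)→(p3,1,left)
state=p3 head=-1 tape=___[2]1212_22   (p3,2)→(p3,1,right)
state=p3 head=0 tape=___1[1]212_22   (p3,1)→(p4,_,right)
state=p4 head=1 tape=___1_[2]12_22   (p4,2)→(p3,_,left)
state=p3 head=0 tape=___1[_]_12_22   (p3,_)→(p2,2,left)
state=p2 head=-1 tape=___[1]2_12_22   (p2,1)→(p3,1,left)
state=p3 head=-2 tape=__[_]12_12_22   (p3,_)→(p2,2,left)
state=p2 head=-3 tape=_[_]212_12_22   (p2,_)→(p4,2,left)
state=p4 head=-4 tape=[_]2212_12_22   (p4,_)→(p0,_,right)
state=p0 head=-3 tape=_[2]212_12_22   (p0,2)→(p2,2,right)
state=p2 head=-2 tape=_2[2]12_12_22   (p2,2)→(p4,1,right)
state=p4 head=-1 tape=_21[1]2_12_22
Cell 1 holds _ when M halts.

_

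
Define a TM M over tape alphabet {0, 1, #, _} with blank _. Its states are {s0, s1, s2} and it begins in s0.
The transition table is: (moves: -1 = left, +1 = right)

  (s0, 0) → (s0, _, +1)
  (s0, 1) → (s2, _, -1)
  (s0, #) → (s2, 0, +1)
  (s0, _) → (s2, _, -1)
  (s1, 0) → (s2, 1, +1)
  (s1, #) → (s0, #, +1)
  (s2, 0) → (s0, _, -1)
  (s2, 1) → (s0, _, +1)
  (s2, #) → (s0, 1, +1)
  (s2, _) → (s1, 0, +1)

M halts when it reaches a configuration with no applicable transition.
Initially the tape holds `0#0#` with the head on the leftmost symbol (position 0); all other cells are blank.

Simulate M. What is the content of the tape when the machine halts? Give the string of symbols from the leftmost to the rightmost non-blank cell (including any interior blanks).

state=s0 head=0 tape=[0]#0#   (s0,0)→(s0,_,+1)
state=s0 head=1 tape=_[#]0#   (s0,#)→(s2,0,+1)
state=s2 head=2 tape=_0[0]#   (s2,0)→(s0,_,-1)
state=s0 head=1 tape=_[0]_#   (s0,0)→(s0,_,+1)
state=s0 head=2 tape=__[_]#   (s0,_)→(s2,_,-1)
state=s2 head=1 tape=_[_]_#   (s2,_)→(s1,0,+1)
state=s1 head=2 tape=_0[_]#
The non-blank tape span at halt is 0_#.

0_#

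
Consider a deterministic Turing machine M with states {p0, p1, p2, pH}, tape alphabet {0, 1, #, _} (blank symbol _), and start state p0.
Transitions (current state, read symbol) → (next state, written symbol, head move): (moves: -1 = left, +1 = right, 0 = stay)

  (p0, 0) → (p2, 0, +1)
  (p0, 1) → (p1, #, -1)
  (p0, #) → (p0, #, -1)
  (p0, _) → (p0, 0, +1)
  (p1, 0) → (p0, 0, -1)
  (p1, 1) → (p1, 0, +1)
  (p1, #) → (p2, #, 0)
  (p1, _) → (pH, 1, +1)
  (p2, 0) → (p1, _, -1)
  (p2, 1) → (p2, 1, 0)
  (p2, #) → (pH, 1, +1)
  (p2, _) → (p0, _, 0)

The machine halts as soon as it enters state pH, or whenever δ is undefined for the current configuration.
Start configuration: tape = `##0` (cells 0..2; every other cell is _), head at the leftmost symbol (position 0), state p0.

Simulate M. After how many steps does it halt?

5

p0 | _[#]#0   read # → write #, move -1, go to p0
p0 | [_]##0   read _ → write 0, move +1, go to p0
p0 | 0[#]#0   read # → write #, move -1, go to p0
p0 | [0]##0   read 0 → write 0, move +1, go to p2
p2 | 0[#]#0   read # → write 1, move +1, go to pH
pH | 01[#]0
M halts after 5 transitions.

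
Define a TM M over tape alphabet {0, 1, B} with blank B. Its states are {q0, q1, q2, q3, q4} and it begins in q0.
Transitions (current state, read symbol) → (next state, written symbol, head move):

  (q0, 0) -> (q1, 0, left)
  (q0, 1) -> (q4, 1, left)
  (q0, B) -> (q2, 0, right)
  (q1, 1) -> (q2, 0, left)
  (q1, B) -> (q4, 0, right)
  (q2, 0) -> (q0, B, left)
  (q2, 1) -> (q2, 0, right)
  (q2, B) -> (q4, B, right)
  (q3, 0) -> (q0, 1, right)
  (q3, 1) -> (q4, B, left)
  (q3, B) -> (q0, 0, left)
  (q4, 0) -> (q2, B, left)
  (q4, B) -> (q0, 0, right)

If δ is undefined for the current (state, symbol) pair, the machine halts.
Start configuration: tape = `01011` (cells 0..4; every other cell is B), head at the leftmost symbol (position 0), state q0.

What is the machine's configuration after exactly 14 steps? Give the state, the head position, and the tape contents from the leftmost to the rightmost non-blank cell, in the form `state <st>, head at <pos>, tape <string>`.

state=q0 head=0 tape=BB[0]1011   (q0,0)→(q1,0,left)
state=q1 head=-1 tape=B[B]01011   (q1,B)→(q4,0,right)
state=q4 head=0 tape=B0[0]1011   (q4,0)→(q2,B,left)
state=q2 head=-1 tape=B[0]B1011   (q2,0)→(q0,B,left)
state=q0 head=-2 tape=[B]BB1011   (q0,B)→(q2,0,right)
state=q2 head=-1 tape=0[B]B1011   (q2,B)→(q4,B,right)
state=q4 head=0 tape=0B[B]1011   (q4,B)→(q0,0,right)
state=q0 head=1 tape=0B0[1]011   (q0,1)→(q4,1,left)
state=q4 head=0 tape=0B[0]1011   (q4,0)→(q2,B,left)
state=q2 head=-1 tape=0[B]B1011   (q2,B)→(q4,B,right)
state=q4 head=0 tape=0B[B]1011   (q4,B)→(q0,0,right)
state=q0 head=1 tape=0B0[1]011   (q0,1)→(q4,1,left)
state=q4 head=0 tape=0B[0]1011   (q4,0)→(q2,B,left)
state=q2 head=-1 tape=0[B]B1011   (q2,B)→(q4,B,right)
state=q4 head=0 tape=0B[B]1011
After 14 steps: state q4, head at 0, tape 0BB1011.

state q4, head at 0, tape 0BB1011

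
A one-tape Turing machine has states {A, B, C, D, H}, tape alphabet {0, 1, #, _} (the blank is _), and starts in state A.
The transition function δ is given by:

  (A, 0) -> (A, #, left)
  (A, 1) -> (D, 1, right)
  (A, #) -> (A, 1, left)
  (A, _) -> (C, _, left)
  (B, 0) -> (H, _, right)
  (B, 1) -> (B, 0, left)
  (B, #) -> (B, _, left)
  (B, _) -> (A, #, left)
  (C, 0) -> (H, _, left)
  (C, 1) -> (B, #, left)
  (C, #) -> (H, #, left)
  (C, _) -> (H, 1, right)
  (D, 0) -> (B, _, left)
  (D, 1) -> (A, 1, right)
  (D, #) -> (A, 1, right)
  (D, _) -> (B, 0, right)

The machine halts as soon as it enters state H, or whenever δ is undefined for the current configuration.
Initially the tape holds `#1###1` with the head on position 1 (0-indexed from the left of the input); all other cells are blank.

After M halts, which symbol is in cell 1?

0

state=A head=1 tape=___#[1]###1___   (A,1)→(D,1,right)
state=D head=2 tape=___#1[#]##1___   (D,#)→(A,1,right)
state=A head=3 tape=___#11[#]#1___   (A,#)→(A,1,left)
state=A head=2 tape=___#1[1]1#1___   (A,1)→(D,1,right)
state=D head=3 tape=___#11[1]#1___   (D,1)→(A,1,right)
state=A head=4 tape=___#111[#]1___   (A,#)→(A,1,left)
state=A head=3 tape=___#11[1]11___   (A,1)→(D,1,right)
state=D head=4 tape=___#111[1]1___   (D,1)→(A,1,right)
state=A head=5 tape=___#1111[1]___   (A,1)→(D,1,right)
state=D head=6 tape=___#11111[_]__   (D,_)→(B,0,right)
state=B head=7 tape=___#111110[_]_   (B,_)→(A,#,left)
state=A head=6 tape=___#11111[0]#_   (A,0)→(A,#,left)
state=A head=5 tape=___#1111[1]##_   (A,1)→(D,1,right)
state=D head=6 tape=___#11111[#]#_   (D,#)→(A,1,right)
state=A head=7 tape=___#111111[#]_   (A,#)→(A,1,left)
state=A head=6 tape=___#11111[1]1_   (A,1)→(D,1,right)
state=D head=7 tape=___#111111[1]_   (D,1)→(A,1,right)
state=A head=8 tape=___#1111111[_]   (A,_)→(C,_,left)
state=C head=7 tape=___#111111[1]_   (C,1)→(B,#,left)
state=B head=6 tape=___#11111[1]#_   (B,1)→(B,0,left)
state=B head=5 tape=___#1111[1]0#_   (B,1)→(B,0,left)
state=B head=4 tape=___#111[1]00#_   (B,1)→(B,0,left)
state=B head=3 tape=___#11[1]000#_   (B,1)→(B,0,left)
state=B head=2 tape=___#1[1]0000#_   (B,1)→(B,0,left)
state=B head=1 tape=___#[1]00000#_   (B,1)→(B,0,left)
state=B head=0 tape=___[#]000000#_   (B,#)→(B,_,left)
state=B head=-1 tape=__[_]_000000#_   (B,_)→(A,#,left)
state=A head=-2 tape=_[_]#_000000#_   (A,_)→(C,_,left)
state=C head=-3 tape=[_]_#_000000#_   (C,_)→(H,1,right)
state=H head=-2 tape=1[_]#_000000#_
Cell 1 holds 0 when M halts.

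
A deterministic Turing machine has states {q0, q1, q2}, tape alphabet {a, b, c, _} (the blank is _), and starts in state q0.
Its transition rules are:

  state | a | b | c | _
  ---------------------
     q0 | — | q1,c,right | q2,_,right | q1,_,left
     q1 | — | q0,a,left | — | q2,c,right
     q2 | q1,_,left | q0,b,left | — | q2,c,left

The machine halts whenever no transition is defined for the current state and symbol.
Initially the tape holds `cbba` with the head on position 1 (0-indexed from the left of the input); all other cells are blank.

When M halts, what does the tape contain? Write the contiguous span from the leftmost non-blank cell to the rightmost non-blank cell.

q0 | c[b]ba   read b → write c, move right, go to q1
q1 | cc[b]a   read b → write a, move left, go to q0
q0 | c[c]aa   read c → write _, move right, go to q2
q2 | c_[a]a   read a → write _, move left, go to q1
q1 | c[_]_a   read _ → write c, move right, go to q2
q2 | cc[_]a   read _ → write c, move left, go to q2
q2 | c[c]ca
The non-blank tape span at halt is ccca.

ccca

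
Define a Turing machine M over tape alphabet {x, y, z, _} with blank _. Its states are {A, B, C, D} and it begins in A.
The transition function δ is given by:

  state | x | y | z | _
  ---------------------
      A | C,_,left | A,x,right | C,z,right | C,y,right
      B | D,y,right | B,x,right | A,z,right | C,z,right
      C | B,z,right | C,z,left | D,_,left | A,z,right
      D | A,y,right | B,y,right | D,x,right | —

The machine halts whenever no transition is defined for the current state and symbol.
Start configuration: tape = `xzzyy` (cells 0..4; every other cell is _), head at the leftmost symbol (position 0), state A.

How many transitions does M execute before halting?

state=A head=0 tape=_[x]zzyy   (A,x)→(C,_,left)
state=C head=-1 tape=[_]_zzyy   (C,_)→(A,z,right)
state=A head=0 tape=z[_]zzyy   (A,_)→(C,y,right)
state=C head=1 tape=zy[z]zyy   (C,z)→(D,_,left)
state=D head=0 tape=z[y]_zyy   (D,y)→(B,y,right)
state=B head=1 tape=zy[_]zyy   (B,_)→(C,z,right)
state=C head=2 tape=zyz[z]yy   (C,z)→(D,_,left)
state=D head=1 tape=zy[z]_yy   (D,z)→(D,x,right)
state=D head=2 tape=zyx[_]yy
M halts after 8 transitions.

8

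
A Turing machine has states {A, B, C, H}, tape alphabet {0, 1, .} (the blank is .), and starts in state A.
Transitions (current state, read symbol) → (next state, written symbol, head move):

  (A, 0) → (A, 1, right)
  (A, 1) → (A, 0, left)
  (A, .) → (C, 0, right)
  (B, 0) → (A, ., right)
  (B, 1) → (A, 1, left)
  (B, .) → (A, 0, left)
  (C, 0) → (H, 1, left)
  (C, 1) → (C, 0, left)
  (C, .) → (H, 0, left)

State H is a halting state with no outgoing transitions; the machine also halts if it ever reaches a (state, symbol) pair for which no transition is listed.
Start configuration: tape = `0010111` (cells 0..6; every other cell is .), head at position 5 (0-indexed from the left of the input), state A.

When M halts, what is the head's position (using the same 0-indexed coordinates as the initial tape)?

A | 00101[1]1..   read 1 → write 0, move left, go to A
A | 0010[1]01..   read 1 → write 0, move left, go to A
A | 001[0]001..   read 0 → write 1, move right, go to A
A | 0011[0]01..   read 0 → write 1, move right, go to A
A | 00111[0]1..   read 0 → write 1, move right, go to A
A | 001111[1]..   read 1 → write 0, move left, go to A
A | 00111[1]0..   read 1 → write 0, move left, go to A
A | 0011[1]00..   read 1 → write 0, move left, go to A
A | 001[1]000..   read 1 → write 0, move left, go to A
A | 00[1]0000..   read 1 → write 0, move left, go to A
A | 0[0]00000..   read 0 → write 1, move right, go to A
A | 01[0]0000..   read 0 → write 1, move right, go to A
A | 011[0]000..   read 0 → write 1, move right, go to A
A | 0111[0]00..   read 0 → write 1, move right, go to A
A | 01111[0]0..   read 0 → write 1, move right, go to A
A | 011111[0]..   read 0 → write 1, move right, go to A
A | 0111111[.].   read . → write 0, move right, go to C
C | 01111110[.]   read . → write 0, move left, go to H
H | 0111111[0]0
At halt the head is at cell 7.

7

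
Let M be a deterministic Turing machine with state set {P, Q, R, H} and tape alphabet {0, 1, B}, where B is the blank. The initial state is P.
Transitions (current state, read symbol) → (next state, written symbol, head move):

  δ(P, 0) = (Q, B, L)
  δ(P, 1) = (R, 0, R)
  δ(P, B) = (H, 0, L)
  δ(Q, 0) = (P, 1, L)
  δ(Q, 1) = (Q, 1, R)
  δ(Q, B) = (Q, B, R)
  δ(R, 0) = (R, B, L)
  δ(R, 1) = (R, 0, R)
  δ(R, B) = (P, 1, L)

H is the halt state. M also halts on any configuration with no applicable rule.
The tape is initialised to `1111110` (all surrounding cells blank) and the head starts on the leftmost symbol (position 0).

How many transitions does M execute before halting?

P | BBB[1]111110   read 1 → write 0, move R, go to R
R | BBB0[1]11110   read 1 → write 0, move R, go to R
R | BBB00[1]1110   read 1 → write 0, move R, go to R
R | BBB000[1]110   read 1 → write 0, move R, go to R
R | BBB0000[1]10   read 1 → write 0, move R, go to R
R | BBB00000[1]0   read 1 → write 0, move R, go to R
R | BBB000000[0]   read 0 → write B, move L, go to R
R | BBB00000[0]B   read 0 → write B, move L, go to R
R | BBB0000[0]BB   read 0 → write B, move L, go to R
R | BBB000[0]BBB   read 0 → write B, move L, go to R
R | BBB00[0]BBBB   read 0 → write B, move L, go to R
R | BBB0[0]BBBBB   read 0 → write B, move L, go to R
R | BBB[0]BBBBBB   read 0 → write B, move L, go to R
R | BB[B]BBBBBBB   read B → write 1, move L, go to P
P | B[B]1BBBBBBB   read B → write 0, move L, go to H
H | [B]01BBBBBBB
M halts after 15 transitions.

15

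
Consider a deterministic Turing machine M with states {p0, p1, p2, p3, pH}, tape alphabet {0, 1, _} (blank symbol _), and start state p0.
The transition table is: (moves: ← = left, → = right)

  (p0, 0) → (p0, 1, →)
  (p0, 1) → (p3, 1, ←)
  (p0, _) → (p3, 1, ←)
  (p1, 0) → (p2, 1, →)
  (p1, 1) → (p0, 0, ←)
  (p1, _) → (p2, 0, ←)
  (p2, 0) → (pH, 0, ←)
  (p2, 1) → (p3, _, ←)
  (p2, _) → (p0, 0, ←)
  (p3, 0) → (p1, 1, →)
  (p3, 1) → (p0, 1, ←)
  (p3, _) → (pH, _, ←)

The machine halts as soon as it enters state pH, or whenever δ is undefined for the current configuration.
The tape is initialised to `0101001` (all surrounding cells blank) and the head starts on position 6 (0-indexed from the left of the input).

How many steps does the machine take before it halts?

state=p0 head=6 tape=__010100[1]   (p0,1)→(p3,1,←)
state=p3 head=5 tape=__01010[0]1   (p3,0)→(p1,1,→)
state=p1 head=6 tape=__010101[1]   (p1,1)→(p0,0,←)
state=p0 head=5 tape=__01010[1]0   (p0,1)→(p3,1,←)
state=p3 head=4 tape=__0101[0]10   (p3,0)→(p1,1,→)
state=p1 head=5 tape=__01011[1]0   (p1,1)→(p0,0,←)
state=p0 head=4 tape=__0101[1]00   (p0,1)→(p3,1,←)
state=p3 head=3 tape=__010[1]100   (p3,1)→(p0,1,←)
state=p0 head=2 tape=__01[0]1100   (p0,0)→(p0,1,→)
state=p0 head=3 tape=__011[1]100   (p0,1)→(p3,1,←)
state=p3 head=2 tape=__01[1]1100   (p3,1)→(p0,1,←)
state=p0 head=1 tape=__0[1]11100   (p0,1)→(p3,1,←)
state=p3 head=0 tape=__[0]111100   (p3,0)→(p1,1,→)
state=p1 head=1 tape=__1[1]11100   (p1,1)→(p0,0,←)
state=p0 head=0 tape=__[1]011100   (p0,1)→(p3,1,←)
state=p3 head=-1 tape=_[_]1011100   (p3,_)→(pH,_,←)
state=pH head=-2 tape=[_]_1011100
M halts after 16 transitions.

16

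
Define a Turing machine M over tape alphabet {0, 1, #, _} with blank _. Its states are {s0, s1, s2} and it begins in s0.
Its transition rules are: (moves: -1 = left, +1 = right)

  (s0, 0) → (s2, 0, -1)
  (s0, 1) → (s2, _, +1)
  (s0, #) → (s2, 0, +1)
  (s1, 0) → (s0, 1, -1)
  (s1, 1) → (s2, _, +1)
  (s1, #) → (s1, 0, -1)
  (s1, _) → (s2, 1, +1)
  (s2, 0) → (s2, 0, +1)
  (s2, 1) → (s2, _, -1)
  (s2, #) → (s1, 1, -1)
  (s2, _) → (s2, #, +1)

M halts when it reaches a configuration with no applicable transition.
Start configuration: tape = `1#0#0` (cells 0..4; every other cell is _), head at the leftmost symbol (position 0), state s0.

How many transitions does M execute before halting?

state=s0 head=0 tape=__[1]#0#0   (s0,1)→(s2,_,+1)
state=s2 head=1 tape=___[#]0#0   (s2,#)→(s1,1,-1)
state=s1 head=0 tape=__[_]10#0   (s1,_)→(s2,1,+1)
state=s2 head=1 tape=__1[1]0#0   (s2,1)→(s2,_,-1)
state=s2 head=0 tape=__[1]_0#0   (s2,1)→(s2,_,-1)
state=s2 head=-1 tape=_[_]__0#0   (s2,_)→(s2,#,+1)
state=s2 head=0 tape=_#[_]_0#0   (s2,_)→(s2,#,+1)
state=s2 head=1 tape=_##[_]0#0   (s2,_)→(s2,#,+1)
state=s2 head=2 tape=_###[0]#0   (s2,0)→(s2,0,+1)
state=s2 head=3 tape=_###0[#]0   (s2,#)→(s1,1,-1)
state=s1 head=2 tape=_###[0]10   (s1,0)→(s0,1,-1)
state=s0 head=1 tape=_##[#]110   (s0,#)→(s2,0,+1)
state=s2 head=2 tape=_##0[1]10   (s2,1)→(s2,_,-1)
state=s2 head=1 tape=_##[0]_10   (s2,0)→(s2,0,+1)
state=s2 head=2 tape=_##0[_]10   (s2,_)→(s2,#,+1)
state=s2 head=3 tape=_##0#[1]0   (s2,1)→(s2,_,-1)
state=s2 head=2 tape=_##0[#]_0   (s2,#)→(s1,1,-1)
state=s1 head=1 tape=_##[0]1_0   (s1,0)→(s0,1,-1)
state=s0 head=0 tape=_#[#]11_0   (s0,#)→(s2,0,+1)
state=s2 head=1 tape=_#0[1]1_0   (s2,1)→(s2,_,-1)
state=s2 head=0 tape=_#[0]_1_0   (s2,0)→(s2,0,+1)
state=s2 head=1 tape=_#0[_]1_0   (s2,_)→(s2,#,+1)
state=s2 head=2 tape=_#0#[1]_0   (s2,1)→(s2,_,-1)
state=s2 head=1 tape=_#0[#]__0   (s2,#)→(s1,1,-1)
state=s1 head=0 tape=_#[0]1__0   (s1,0)→(s0,1,-1)
state=s0 head=-1 tape=_[#]11__0   (s0,#)→(s2,0,+1)
state=s2 head=0 tape=_0[1]1__0   (s2,1)→(s2,_,-1)
state=s2 head=-1 tape=_[0]_1__0   (s2,0)→(s2,0,+1)
state=s2 head=0 tape=_0[_]1__0   (s2,_)→(s2,#,+1)
state=s2 head=1 tape=_0#[1]__0   (s2,1)→(s2,_,-1)
state=s2 head=0 tape=_0[#]___0   (s2,#)→(s1,1,-1)
state=s1 head=-1 tape=_[0]1___0   (s1,0)→(s0,1,-1)
state=s0 head=-2 tape=[_]11___0
M halts after 32 transitions.

32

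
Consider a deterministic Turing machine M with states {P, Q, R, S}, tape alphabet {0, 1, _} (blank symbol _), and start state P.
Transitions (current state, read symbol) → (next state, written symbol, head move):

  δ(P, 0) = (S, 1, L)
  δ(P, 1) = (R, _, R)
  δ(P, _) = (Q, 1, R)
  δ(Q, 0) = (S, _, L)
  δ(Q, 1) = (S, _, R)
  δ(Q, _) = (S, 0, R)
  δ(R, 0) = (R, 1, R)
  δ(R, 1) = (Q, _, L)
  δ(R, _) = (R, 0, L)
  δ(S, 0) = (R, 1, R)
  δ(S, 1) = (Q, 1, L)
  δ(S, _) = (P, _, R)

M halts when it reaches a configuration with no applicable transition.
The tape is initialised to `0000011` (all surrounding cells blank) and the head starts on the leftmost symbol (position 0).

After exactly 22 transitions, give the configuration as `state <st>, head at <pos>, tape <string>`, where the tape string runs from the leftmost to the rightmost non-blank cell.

state=P head=0 tape=_[0]000011_   (P,0)→(S,1,L)
state=S head=-1 tape=[_]1000011_   (S,_)→(P,_,R)
state=P head=0 tape=_[1]000011_   (P,1)→(R,_,R)
state=R head=1 tape=__[0]00011_   (R,0)→(R,1,R)
state=R head=2 tape=__1[0]0011_   (R,0)→(R,1,R)
state=R head=3 tape=__11[0]011_   (R,0)→(R,1,R)
state=R head=4 tape=__111[0]11_   (R,0)→(R,1,R)
state=R head=5 tape=__1111[1]1_   (R,1)→(Q,_,L)
state=Q head=4 tape=__111[1]_1_   (Q,1)→(S,_,R)
state=S head=5 tape=__111_[_]1_   (S,_)→(P,_,R)
state=P head=6 tape=__111__[1]_   (P,1)→(R,_,R)
state=R head=7 tape=__111___[_]   (R,_)→(R,0,L)
state=R head=6 tape=__111__[_]0   (R,_)→(R,0,L)
state=R head=5 tape=__111_[_]00   (R,_)→(R,0,L)
state=R head=4 tape=__111[_]000   (R,_)→(R,0,L)
state=R head=3 tape=__11[1]0000   (R,1)→(Q,_,L)
state=Q head=2 tape=__1[1]_0000   (Q,1)→(S,_,R)
state=S head=3 tape=__1_[_]0000   (S,_)→(P,_,R)
state=P head=4 tape=__1__[0]000   (P,0)→(S,1,L)
state=S head=3 tape=__1_[_]1000   (S,_)→(P,_,R)
state=P head=4 tape=__1__[1]000   (P,1)→(R,_,R)
state=R head=5 tape=__1___[0]00   (R,0)→(R,1,R)
state=R head=6 tape=__1___1[0]0
After 22 steps: state R, head at 6, tape 1___100.

state R, head at 6, tape 1___100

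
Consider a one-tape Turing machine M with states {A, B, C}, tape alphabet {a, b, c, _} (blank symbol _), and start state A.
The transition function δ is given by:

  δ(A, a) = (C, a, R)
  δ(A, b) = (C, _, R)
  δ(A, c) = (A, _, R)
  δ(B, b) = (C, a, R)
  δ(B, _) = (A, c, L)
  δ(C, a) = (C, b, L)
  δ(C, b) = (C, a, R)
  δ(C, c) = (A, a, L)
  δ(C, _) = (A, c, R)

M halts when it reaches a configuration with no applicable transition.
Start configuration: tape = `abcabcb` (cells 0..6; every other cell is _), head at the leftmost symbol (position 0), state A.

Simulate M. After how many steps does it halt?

A | _[a]bcabcb__   read a → write a, move R, go to C
C | _a[b]cabcb__   read b → write a, move R, go to C
C | _aa[c]abcb__   read c → write a, move L, go to A
A | _a[a]aabcb__   read a → write a, move R, go to C
C | _aa[a]abcb__   read a → write b, move L, go to C
C | _a[a]babcb__   read a → write b, move L, go to C
C | _[a]bbabcb__   read a → write b, move L, go to C
C | [_]bbbabcb__   read _ → write c, move R, go to A
A | c[b]bbabcb__   read b → write _, move R, go to C
C | c_[b]babcb__   read b → write a, move R, go to C
C | c_a[b]abcb__   read b → write a, move R, go to C
C | c_aa[a]bcb__   read a → write b, move L, go to C
C | c_a[a]bbcb__   read a → write b, move L, go to C
C | c_[a]bbbcb__   read a → write b, move L, go to C
C | c[_]bbbbcb__   read _ → write c, move R, go to A
A | cc[b]bbbcb__   read b → write _, move R, go to C
C | cc_[b]bbcb__   read b → write a, move R, go to C
C | cc_a[b]bcb__   read b → write a, move R, go to C
C | cc_aa[b]cb__   read b → write a, move R, go to C
C | cc_aaa[c]b__   read c → write a, move L, go to A
A | cc_aa[a]ab__   read a → write a, move R, go to C
C | cc_aaa[a]b__   read a → write b, move L, go to C
C | cc_aa[a]bb__   read a → write b, move L, go to C
C | cc_a[a]bbb__   read a → write b, move L, go to C
C | cc_[a]bbbb__   read a → write b, move L, go to C
C | cc[_]bbbbb__   read _ → write c, move R, go to A
A | ccc[b]bbbb__   read b → write _, move R, go to C
C | ccc_[b]bbb__   read b → write a, move R, go to C
C | ccc_a[b]bb__   read b → write a, move R, go to C
C | ccc_aa[b]b__   read b → write a, move R, go to C
C | ccc_aaa[b]__   read b → write a, move R, go to C
C | ccc_aaaa[_]_   read _ → write c, move R, go to A
A | ccc_aaaac[_]
M halts after 32 transitions.

32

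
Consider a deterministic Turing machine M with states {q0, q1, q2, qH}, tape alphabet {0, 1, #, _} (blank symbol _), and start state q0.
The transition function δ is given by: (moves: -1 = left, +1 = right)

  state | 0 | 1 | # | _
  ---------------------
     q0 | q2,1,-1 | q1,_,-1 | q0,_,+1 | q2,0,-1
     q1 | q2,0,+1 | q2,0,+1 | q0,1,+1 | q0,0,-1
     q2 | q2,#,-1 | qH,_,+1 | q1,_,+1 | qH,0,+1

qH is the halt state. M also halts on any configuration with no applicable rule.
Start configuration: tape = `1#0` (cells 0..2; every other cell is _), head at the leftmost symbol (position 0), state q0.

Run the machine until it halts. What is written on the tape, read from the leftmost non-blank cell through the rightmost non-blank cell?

000_#0

q0 | ___[1]#0   read 1 → write _, move -1, go to q1
q1 | __[_]_#0   read _ → write 0, move -1, go to q0
q0 | _[_]0_#0   read _ → write 0, move -1, go to q2
q2 | [_]00_#0   read _ → write 0, move +1, go to qH
qH | 0[0]0_#0
The non-blank tape span at halt is 000_#0.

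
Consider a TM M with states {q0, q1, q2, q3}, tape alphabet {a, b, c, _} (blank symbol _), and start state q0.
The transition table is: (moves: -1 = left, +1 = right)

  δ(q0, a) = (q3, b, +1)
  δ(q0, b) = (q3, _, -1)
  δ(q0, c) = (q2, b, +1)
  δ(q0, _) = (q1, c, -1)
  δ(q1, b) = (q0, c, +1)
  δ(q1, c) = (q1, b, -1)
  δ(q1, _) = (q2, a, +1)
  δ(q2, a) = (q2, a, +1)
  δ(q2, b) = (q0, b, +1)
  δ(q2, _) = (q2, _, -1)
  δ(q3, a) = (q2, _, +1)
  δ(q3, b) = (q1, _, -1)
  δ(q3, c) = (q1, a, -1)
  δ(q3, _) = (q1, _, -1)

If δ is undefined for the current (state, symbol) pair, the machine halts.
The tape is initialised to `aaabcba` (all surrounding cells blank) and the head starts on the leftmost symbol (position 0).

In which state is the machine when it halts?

state=q0 head=0 tape=[a]aabcba_   (q0,a)→(q3,b,+1)
state=q3 head=1 tape=b[a]abcba_   (q3,a)→(q2,_,+1)
state=q2 head=2 tape=b_[a]bcba_   (q2,a)→(q2,a,+1)
state=q2 head=3 tape=b_a[b]cba_   (q2,b)→(q0,b,+1)
state=q0 head=4 tape=b_ab[c]ba_   (q0,c)→(q2,b,+1)
state=q2 head=5 tape=b_abb[b]a_   (q2,b)→(q0,b,+1)
state=q0 head=6 tape=b_abbb[a]_   (q0,a)→(q3,b,+1)
state=q3 head=7 tape=b_abbbb[_]   (q3,_)→(q1,_,-1)
state=q1 head=6 tape=b_abbb[b]_   (q1,b)→(q0,c,+1)
state=q0 head=7 tape=b_abbbc[_]   (q0,_)→(q1,c,-1)
state=q1 head=6 tape=b_abbb[c]c   (q1,c)→(q1,b,-1)
state=q1 head=5 tape=b_abb[b]bc   (q1,b)→(q0,c,+1)
state=q0 head=6 tape=b_abbc[b]c   (q0,b)→(q3,_,-1)
state=q3 head=5 tape=b_abb[c]_c   (q3,c)→(q1,a,-1)
state=q1 head=4 tape=b_ab[b]a_c   (q1,b)→(q0,c,+1)
state=q0 head=5 tape=b_abc[a]_c   (q0,a)→(q3,b,+1)
state=q3 head=6 tape=b_abcb[_]c   (q3,_)→(q1,_,-1)
state=q1 head=5 tape=b_abc[b]_c   (q1,b)→(q0,c,+1)
state=q0 head=6 tape=b_abcc[_]c   (q0,_)→(q1,c,-1)
state=q1 head=5 tape=b_abc[c]cc   (q1,c)→(q1,b,-1)
state=q1 head=4 tape=b_ab[c]bcc   (q1,c)→(q1,b,-1)
state=q1 head=3 tape=b_a[b]bbcc   (q1,b)→(q0,c,+1)
state=q0 head=4 tape=b_ac[b]bcc   (q0,b)→(q3,_,-1)
state=q3 head=3 tape=b_a[c]_bcc   (q3,c)→(q1,a,-1)
state=q1 head=2 tape=b_[a]a_bcc
No transition is defined for (q1, a); M halts in state q1.

q1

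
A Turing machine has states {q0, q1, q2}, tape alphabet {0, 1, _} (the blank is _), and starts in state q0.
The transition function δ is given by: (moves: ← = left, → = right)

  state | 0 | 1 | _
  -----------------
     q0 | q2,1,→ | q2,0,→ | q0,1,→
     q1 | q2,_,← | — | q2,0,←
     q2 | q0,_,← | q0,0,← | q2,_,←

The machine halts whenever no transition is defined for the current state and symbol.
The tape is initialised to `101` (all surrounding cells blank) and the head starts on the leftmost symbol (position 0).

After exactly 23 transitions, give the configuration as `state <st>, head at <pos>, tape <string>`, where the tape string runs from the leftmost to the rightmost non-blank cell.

state=q0 head=0 tape=___[1]01   (q0,1)→(q2,0,→)
state=q2 head=1 tape=___0[0]1   (q2,0)→(q0,_,←)
state=q0 head=0 tape=___[0]_1   (q0,0)→(q2,1,→)
state=q2 head=1 tape=___1[_]1   (q2,_)→(q2,_,←)
state=q2 head=0 tape=___[1]_1   (q2,1)→(q0,0,←)
state=q0 head=-1 tape=__[_]0_1   (q0,_)→(q0,1,→)
state=q0 head=0 tape=__1[0]_1   (q0,0)→(q2,1,→)
state=q2 head=1 tape=__11[_]1   (q2,_)→(q2,_,←)
state=q2 head=0 tape=__1[1]_1   (q2,1)→(q0,0,←)
state=q0 head=-1 tape=__[1]0_1   (q0,1)→(q2,0,→)
state=q2 head=0 tape=__0[0]_1   (q2,0)→(q0,_,←)
state=q0 head=-1 tape=__[0]__1   (q0,0)→(q2,1,→)
state=q2 head=0 tape=__1[_]_1   (q2,_)→(q2,_,←)
state=q2 head=-1 tape=__[1]__1   (q2,1)→(q0,0,←)
state=q0 head=-2 tape=_[_]0__1   (q0,_)→(q0,1,→)
state=q0 head=-1 tape=_1[0]__1   (q0,0)→(q2,1,→)
state=q2 head=0 tape=_11[_]_1   (q2,_)→(q2,_,←)
state=q2 head=-1 tape=_1[1]__1   (q2,1)→(q0,0,←)
state=q0 head=-2 tape=_[1]0__1   (q0,1)→(q2,0,→)
state=q2 head=-1 tape=_0[0]__1   (q2,0)→(q0,_,←)
state=q0 head=-2 tape=_[0]___1   (q0,0)→(q2,1,→)
state=q2 head=-1 tape=_1[_]__1   (q2,_)→(q2,_,←)
state=q2 head=-2 tape=_[1]___1   (q2,1)→(q0,0,←)
state=q0 head=-3 tape=[_]0___1
After 23 steps: state q0, head at -3, tape 0___1.

state q0, head at -3, tape 0___1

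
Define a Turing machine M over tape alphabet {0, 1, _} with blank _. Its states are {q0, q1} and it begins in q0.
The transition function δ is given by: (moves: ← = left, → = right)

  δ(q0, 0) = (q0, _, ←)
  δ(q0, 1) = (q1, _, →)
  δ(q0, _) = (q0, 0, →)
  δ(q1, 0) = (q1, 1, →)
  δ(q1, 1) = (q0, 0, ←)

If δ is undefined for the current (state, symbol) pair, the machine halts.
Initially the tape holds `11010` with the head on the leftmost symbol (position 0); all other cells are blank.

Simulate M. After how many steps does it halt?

state=q0 head=0 tape=__[1]1010_   (q0,1)→(q1,_,→)
state=q1 head=1 tape=___[1]010_   (q1,1)→(q0,0,←)
state=q0 head=0 tape=__[_]0010_   (q0,_)→(q0,0,→)
state=q0 head=1 tape=__0[0]010_   (q0,0)→(q0,_,←)
state=q0 head=0 tape=__[0]_010_   (q0,0)→(q0,_,←)
state=q0 head=-1 tape=_[_]__010_   (q0,_)→(q0,0,→)
state=q0 head=0 tape=_0[_]_010_   (q0,_)→(q0,0,→)
state=q0 head=1 tape=_00[_]010_   (q0,_)→(q0,0,→)
state=q0 head=2 tape=_000[0]10_   (q0,0)→(q0,_,←)
state=q0 head=1 tape=_00[0]_10_   (q0,0)→(q0,_,←)
state=q0 head=0 tape=_0[0]__10_   (q0,0)→(q0,_,←)
state=q0 head=-1 tape=_[0]___10_   (q0,0)→(q0,_,←)
state=q0 head=-2 tape=[_]____10_   (q0,_)→(q0,0,→)
state=q0 head=-1 tape=0[_]___10_   (q0,_)→(q0,0,→)
state=q0 head=0 tape=00[_]__10_   (q0,_)→(q0,0,→)
state=q0 head=1 tape=000[_]_10_   (q0,_)→(q0,0,→)
state=q0 head=2 tape=0000[_]10_   (q0,_)→(q0,0,→)
state=q0 head=3 tape=00000[1]0_   (q0,1)→(q1,_,→)
state=q1 head=4 tape=00000_[0]_   (q1,0)→(q1,1,→)
state=q1 head=5 tape=00000_1[_]
M halts after 19 transitions.

19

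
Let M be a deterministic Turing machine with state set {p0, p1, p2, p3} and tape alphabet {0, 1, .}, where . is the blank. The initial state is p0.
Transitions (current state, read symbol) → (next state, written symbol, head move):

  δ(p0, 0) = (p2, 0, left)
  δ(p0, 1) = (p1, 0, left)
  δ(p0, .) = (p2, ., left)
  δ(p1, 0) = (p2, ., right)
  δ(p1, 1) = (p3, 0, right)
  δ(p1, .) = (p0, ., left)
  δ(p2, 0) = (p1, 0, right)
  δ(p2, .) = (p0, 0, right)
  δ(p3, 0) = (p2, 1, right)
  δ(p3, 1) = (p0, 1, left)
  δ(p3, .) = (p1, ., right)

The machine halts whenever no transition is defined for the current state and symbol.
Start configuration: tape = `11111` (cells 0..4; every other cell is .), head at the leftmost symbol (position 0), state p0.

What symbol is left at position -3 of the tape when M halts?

0

p0 | ....[1]1111   read 1 → write 0, move left, go to p1
p1 | ...[.]01111   read . → write ., move left, go to p0
p0 | ..[.].01111   read . → write ., move left, go to p2
p2 | .[.]..01111   read . → write 0, move right, go to p0
p0 | .0[.].01111   read . → write ., move left, go to p2
p2 | .[0]..01111   read 0 → write 0, move right, go to p1
p1 | .0[.].01111   read . → write ., move left, go to p0
p0 | .[0]..01111   read 0 → write 0, move left, go to p2
p2 | [.]0..01111   read . → write 0, move right, go to p0
p0 | 0[0]..01111   read 0 → write 0, move left, go to p2
p2 | [0]0..01111   read 0 → write 0, move right, go to p1
p1 | 0[0]..01111   read 0 → write ., move right, go to p2
p2 | 0.[.].01111   read . → write 0, move right, go to p0
p0 | 0.0[.]01111   read . → write ., move left, go to p2
p2 | 0.[0].01111   read 0 → write 0, move right, go to p1
p1 | 0.0[.]01111   read . → write ., move left, go to p0
p0 | 0.[0].01111   read 0 → write 0, move left, go to p2
p2 | 0[.]0.01111   read . → write 0, move right, go to p0
p0 | 00[0].01111   read 0 → write 0, move left, go to p2
p2 | 0[0]0.01111   read 0 → write 0, move right, go to p1
p1 | 00[0].01111   read 0 → write ., move right, go to p2
p2 | 00.[.]01111   read . → write 0, move right, go to p0
p0 | 00.0[0]1111   read 0 → write 0, move left, go to p2
p2 | 00.[0]01111   read 0 → write 0, move right, go to p1
p1 | 00.0[0]1111   read 0 → write ., move right, go to p2
p2 | 00.0.[1]111
Cell -3 holds 0 when M halts.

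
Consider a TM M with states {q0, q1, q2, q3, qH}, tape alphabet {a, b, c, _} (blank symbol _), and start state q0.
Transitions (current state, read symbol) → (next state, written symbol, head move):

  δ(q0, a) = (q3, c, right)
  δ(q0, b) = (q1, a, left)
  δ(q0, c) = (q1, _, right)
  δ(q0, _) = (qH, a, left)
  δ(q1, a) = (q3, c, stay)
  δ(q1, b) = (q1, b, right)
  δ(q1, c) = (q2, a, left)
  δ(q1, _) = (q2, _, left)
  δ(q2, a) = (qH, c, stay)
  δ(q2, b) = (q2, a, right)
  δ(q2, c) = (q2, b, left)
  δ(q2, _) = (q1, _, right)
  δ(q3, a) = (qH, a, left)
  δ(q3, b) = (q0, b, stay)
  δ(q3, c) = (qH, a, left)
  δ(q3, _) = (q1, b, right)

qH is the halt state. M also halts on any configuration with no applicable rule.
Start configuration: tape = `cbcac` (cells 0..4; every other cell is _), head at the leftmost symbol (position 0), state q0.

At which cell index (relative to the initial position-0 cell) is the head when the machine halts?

state=q0 head=0 tape=[c]bcac   (q0,c)→(q1,_,right)
state=q1 head=1 tape=_[b]cac   (q1,b)→(q1,b,right)
state=q1 head=2 tape=_b[c]ac   (q1,c)→(q2,a,left)
state=q2 head=1 tape=_[b]aac   (q2,b)→(q2,a,right)
state=q2 head=2 tape=_a[a]ac   (q2,a)→(qH,c,stay)
state=qH head=2 tape=_a[c]ac
At halt the head is at cell 2.

2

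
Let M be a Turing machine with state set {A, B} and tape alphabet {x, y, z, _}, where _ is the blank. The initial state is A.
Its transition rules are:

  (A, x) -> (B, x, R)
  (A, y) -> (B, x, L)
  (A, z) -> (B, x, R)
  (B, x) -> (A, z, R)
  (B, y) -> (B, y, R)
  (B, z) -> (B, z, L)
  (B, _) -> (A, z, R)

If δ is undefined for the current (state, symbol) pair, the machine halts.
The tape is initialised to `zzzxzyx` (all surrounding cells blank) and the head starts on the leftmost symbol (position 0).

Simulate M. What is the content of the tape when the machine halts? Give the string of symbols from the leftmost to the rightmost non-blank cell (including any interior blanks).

zzxzxyz

state=A head=0 tape=[z]zzxzyx_   (A,z)→(B,x,R)
state=B head=1 tape=x[z]zxzyx_   (B,z)→(B,z,L)
state=B head=0 tape=[x]zzxzyx_   (B,x)→(A,z,R)
state=A head=1 tape=z[z]zxzyx_   (A,z)→(B,x,R)
state=B head=2 tape=zx[z]xzyx_   (B,z)→(B,z,L)
state=B head=1 tape=z[x]zxzyx_   (B,x)→(A,z,R)
state=A head=2 tape=zz[z]xzyx_   (A,z)→(B,x,R)
state=B head=3 tape=zzx[x]zyx_   (B,x)→(A,z,R)
state=A head=4 tape=zzxz[z]yx_   (A,z)→(B,x,R)
state=B head=5 tape=zzxzx[y]x_   (B,y)→(B,y,R)
state=B head=6 tape=zzxzxy[x]_   (B,x)→(A,z,R)
state=A head=7 tape=zzxzxyz[_]
The non-blank tape span at halt is zzxzxyz.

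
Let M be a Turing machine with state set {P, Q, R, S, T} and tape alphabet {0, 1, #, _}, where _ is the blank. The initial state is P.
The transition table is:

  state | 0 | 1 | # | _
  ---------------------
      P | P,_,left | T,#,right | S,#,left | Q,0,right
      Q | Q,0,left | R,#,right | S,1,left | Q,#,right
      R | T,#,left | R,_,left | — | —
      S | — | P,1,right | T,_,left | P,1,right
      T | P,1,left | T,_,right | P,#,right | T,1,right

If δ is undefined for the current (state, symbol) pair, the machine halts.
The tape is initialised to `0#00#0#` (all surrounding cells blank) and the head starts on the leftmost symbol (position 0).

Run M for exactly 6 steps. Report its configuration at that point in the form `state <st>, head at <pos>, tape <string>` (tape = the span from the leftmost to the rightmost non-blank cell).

P | __[0]#00#0#   read 0 → write _, move left, go to P
P | _[_]_#00#0#   read _ → write 0, move right, go to Q
Q | _0[_]#00#0#   read _ → write #, move right, go to Q
Q | _0#[#]00#0#   read # → write 1, move left, go to S
S | _0[#]100#0#   read # → write _, move left, go to T
T | _[0]_100#0#   read 0 → write 1, move left, go to P
P | [_]1_100#0#
After 6 steps: state P, head at -2, tape 1_100#0#.

state P, head at -2, tape 1_100#0#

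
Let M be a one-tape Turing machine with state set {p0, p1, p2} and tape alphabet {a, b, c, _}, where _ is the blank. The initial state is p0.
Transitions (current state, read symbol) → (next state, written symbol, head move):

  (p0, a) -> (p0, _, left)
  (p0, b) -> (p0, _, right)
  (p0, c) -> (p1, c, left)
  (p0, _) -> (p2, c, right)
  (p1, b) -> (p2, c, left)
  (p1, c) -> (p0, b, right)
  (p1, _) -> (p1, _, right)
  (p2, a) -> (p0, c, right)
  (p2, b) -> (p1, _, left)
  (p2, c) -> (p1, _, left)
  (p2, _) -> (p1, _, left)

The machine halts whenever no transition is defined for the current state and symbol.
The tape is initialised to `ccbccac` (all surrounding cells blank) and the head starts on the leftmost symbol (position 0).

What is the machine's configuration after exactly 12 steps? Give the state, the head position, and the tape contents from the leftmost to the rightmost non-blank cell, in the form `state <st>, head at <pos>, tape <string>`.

p0 | __[c]cbccac   read c → write c, move left, go to p1
p1 | _[_]ccbccac   read _ → write _, move right, go to p1
p1 | __[c]cbccac   read c → write b, move right, go to p0
p0 | __b[c]bccac   read c → write c, move left, go to p1
p1 | __[b]cbccac   read b → write c, move left, go to p2
p2 | _[_]ccbccac   read _ → write _, move left, go to p1
p1 | [_]_ccbccac   read _ → write _, move right, go to p1
p1 | _[_]ccbccac   read _ → write _, move right, go to p1
p1 | __[c]cbccac   read c → write b, move right, go to p0
p0 | __b[c]bccac   read c → write c, move left, go to p1
p1 | __[b]cbccac   read b → write c, move left, go to p2
p2 | _[_]ccbccac   read _ → write _, move left, go to p1
p1 | [_]_ccbccac
After 12 steps: state p1, head at -2, tape ccbccac.

state p1, head at -2, tape ccbccac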